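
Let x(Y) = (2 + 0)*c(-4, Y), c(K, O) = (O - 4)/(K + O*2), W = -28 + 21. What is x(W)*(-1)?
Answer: -11/9 ≈ -1.2222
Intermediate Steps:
W = -7
c(K, O) = (-4 + O)/(K + 2*O)
x(Y) = 2*(-4 + Y)/(-4 + 2*Y) (x(Y) = (2 + 0)*((-4 + Y)/(-4 + 2*Y)) = 2*((-4 + Y)/(-4 + 2*Y)) = 2*(-4 + Y)/(-4 + 2*Y))
x(W)*(-1) = ((-4 - 7)/(-2 - 7))*(-1) = (-11/(-9))*(-1) = -⅑*(-11)*(-1) = (11/9)*(-1) = -11/9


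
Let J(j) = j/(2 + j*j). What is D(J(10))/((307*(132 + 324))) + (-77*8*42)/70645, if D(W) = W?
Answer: -184715170999/504376476840 ≈ -0.36622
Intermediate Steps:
J(j) = j/(2 + j**2)
D(J(10))/((307*(132 + 324))) + (-77*8*42)/70645 = (10/(2 + 10**2))/((307*(132 + 324))) + (-77*8*42)/70645 = (10/(2 + 100))/((307*456)) - 616*42*(1/70645) = (10/102)/139992 - 25872*1/70645 = (10*(1/102))*(1/139992) - 25872/70645 = (5/51)*(1/139992) - 25872/70645 = 5/7139592 - 25872/70645 = -184715170999/504376476840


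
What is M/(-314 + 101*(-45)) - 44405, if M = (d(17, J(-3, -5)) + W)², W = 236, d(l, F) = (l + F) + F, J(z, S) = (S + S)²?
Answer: -215969104/4859 ≈ -44447.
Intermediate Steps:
J(z, S) = 4*S² (J(z, S) = (2*S)² = 4*S²)
d(l, F) = l + 2*F (d(l, F) = (F + l) + F = l + 2*F)
M = 205209 (M = ((17 + 2*(4*(-5)²)) + 236)² = ((17 + 2*(4*25)) + 236)² = ((17 + 2*100) + 236)² = ((17 + 200) + 236)² = (217 + 236)² = 453² = 205209)
M/(-314 + 101*(-45)) - 44405 = 205209/(-314 + 101*(-45)) - 44405 = 205209/(-314 - 4545) - 44405 = 205209/(-4859) - 44405 = 205209*(-1/4859) - 44405 = -205209/4859 - 44405 = -215969104/4859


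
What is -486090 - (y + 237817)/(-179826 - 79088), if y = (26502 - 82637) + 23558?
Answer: -62927650510/129457 ≈ -4.8609e+5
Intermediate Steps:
y = -32577 (y = -56135 + 23558 = -32577)
-486090 - (y + 237817)/(-179826 - 79088) = -486090 - (-32577 + 237817)/(-179826 - 79088) = -486090 - 205240/(-258914) = -486090 - 205240*(-1)/258914 = -486090 - 1*(-102620/129457) = -486090 + 102620/129457 = -62927650510/129457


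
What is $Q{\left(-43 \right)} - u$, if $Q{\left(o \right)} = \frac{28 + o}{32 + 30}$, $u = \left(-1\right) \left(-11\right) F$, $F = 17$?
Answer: $- \frac{11609}{62} \approx -187.24$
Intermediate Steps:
$u = 187$ ($u = \left(-1\right) \left(-11\right) 17 = 11 \cdot 17 = 187$)
$Q{\left(o \right)} = \frac{14}{31} + \frac{o}{62}$ ($Q{\left(o \right)} = \frac{28 + o}{62} = \left(28 + o\right) \frac{1}{62} = \frac{14}{31} + \frac{o}{62}$)
$Q{\left(-43 \right)} - u = \left(\frac{14}{31} + \frac{1}{62} \left(-43\right)\right) - 187 = \left(\frac{14}{31} - \frac{43}{62}\right) - 187 = - \frac{15}{62} - 187 = - \frac{11609}{62}$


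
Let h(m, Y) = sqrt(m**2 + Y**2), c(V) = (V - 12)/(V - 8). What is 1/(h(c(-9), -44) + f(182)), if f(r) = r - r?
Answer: 17*sqrt(559945)/559945 ≈ 0.022718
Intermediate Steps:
c(V) = (-12 + V)/(-8 + V)
f(r) = 0
h(m, Y) = sqrt(Y**2 + m**2)
1/(h(c(-9), -44) + f(182)) = 1/(sqrt((-44)**2 + ((-12 - 9)/(-8 - 9))**2) + 0) = 1/(sqrt(1936 + (-21/(-17))**2) + 0) = 1/(sqrt(1936 + (-1/17*(-21))**2) + 0) = 1/(sqrt(1936 + (21/17)**2) + 0) = 1/(sqrt(1936 + 441/289) + 0) = 1/(sqrt(559945/289) + 0) = 1/(sqrt(559945)/17 + 0) = 1/(sqrt(559945)/17) = 17*sqrt(559945)/559945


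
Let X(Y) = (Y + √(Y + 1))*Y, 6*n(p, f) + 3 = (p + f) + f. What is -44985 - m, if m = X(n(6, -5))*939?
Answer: -555157/12 + 2191*I*√6/12 ≈ -46263.0 + 447.24*I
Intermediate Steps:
n(p, f) = -½ + f/3 + p/6 (n(p, f) = -½ + ((p + f) + f)/6 = -½ + ((f + p) + f)/6 = -½ + (p + 2*f)/6 = -½ + (f/3 + p/6) = -½ + f/3 + p/6)
X(Y) = Y*(Y + √(1 + Y)) (X(Y) = (Y + √(1 + Y))*Y = Y*(Y + √(1 + Y)))
m = 15337/12 - 2191*I*√6/12 (m = ((-½ + (⅓)*(-5) + (⅙)*6)*((-½ + (⅓)*(-5) + (⅙)*6) + √(1 + (-½ + (⅓)*(-5) + (⅙)*6))))*939 = ((-½ - 5/3 + 1)*((-½ - 5/3 + 1) + √(1 + (-½ - 5/3 + 1))))*939 = -7*(-7/6 + √(1 - 7/6))/6*939 = -7*(-7/6 + √(-⅙))/6*939 = -7*(-7/6 + I*√6/6)/6*939 = (49/36 - 7*I*√6/36)*939 = 15337/12 - 2191*I*√6/12 ≈ 1278.1 - 447.24*I)
-44985 - m = -44985 - (15337/12 - 2191*I*√6/12) = -44985 + (-15337/12 + 2191*I*√6/12) = -555157/12 + 2191*I*√6/12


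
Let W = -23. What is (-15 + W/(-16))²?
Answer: 47089/256 ≈ 183.94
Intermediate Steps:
(-15 + W/(-16))² = (-15 - 23/(-16))² = (-15 - 23*(-1/16))² = (-15 + 23/16)² = (-217/16)² = 47089/256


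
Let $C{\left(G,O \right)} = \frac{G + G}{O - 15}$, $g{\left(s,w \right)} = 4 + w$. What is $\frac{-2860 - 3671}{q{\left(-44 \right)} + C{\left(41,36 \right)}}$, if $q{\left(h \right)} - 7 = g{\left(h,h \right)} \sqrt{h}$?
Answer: $- \frac{31407579}{31098841} - \frac{230413680 i \sqrt{11}}{31098841} \approx -1.0099 - 24.573 i$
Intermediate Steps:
$q{\left(h \right)} = 7 + \sqrt{h} \left(4 + h\right)$ ($q{\left(h \right)} = 7 + \left(4 + h\right) \sqrt{h} = 7 + \sqrt{h} \left(4 + h\right)$)
$C{\left(G,O \right)} = \frac{2 G}{-15 + O}$
$\frac{-2860 - 3671}{q{\left(-44 \right)} + C{\left(41,36 \right)}} = \frac{-2860 - 3671}{\left(7 + \sqrt{-44} \left(4 - 44\right)\right) + 2 \cdot 41 \frac{1}{-15 + 36}} = - \frac{6531}{\left(7 + 2 i \sqrt{11} \left(-40\right)\right) + 2 \cdot 41 \cdot \frac{1}{21}} = - \frac{6531}{\left(7 - 80 i \sqrt{11}\right) + 2 \cdot 41 \cdot \frac{1}{21}} = - \frac{6531}{\left(7 - 80 i \sqrt{11}\right) + \frac{82}{21}} = - \frac{6531}{\frac{229}{21} - 80 i \sqrt{11}}$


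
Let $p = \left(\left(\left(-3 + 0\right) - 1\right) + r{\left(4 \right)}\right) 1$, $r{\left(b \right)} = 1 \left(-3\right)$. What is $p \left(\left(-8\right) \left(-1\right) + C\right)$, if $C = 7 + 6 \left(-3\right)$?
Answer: $21$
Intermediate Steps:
$r{\left(b \right)} = -3$
$C = -11$ ($C = 7 - 18 = -11$)
$p = -7$ ($p = \left(\left(\left(-3 + 0\right) - 1\right) - 3\right) 1 = \left(\left(-3 - 1\right) - 3\right) 1 = \left(-4 - 3\right) 1 = \left(-7\right) 1 = -7$)
$p \left(\left(-8\right) \left(-1\right) + C\right) = - 7 \left(\left(-8\right) \left(-1\right) - 11\right) = - 7 \left(8 - 11\right) = \left(-7\right) \left(-3\right) = 21$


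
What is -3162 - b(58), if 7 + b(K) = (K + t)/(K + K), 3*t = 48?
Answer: -183027/58 ≈ -3155.6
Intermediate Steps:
t = 16 (t = (⅓)*48 = 16)
b(K) = -7 + (16 + K)/(2*K) (b(K) = -7 + (K + 16)/(K + K) = -7 + (16 + K)/((2*K)) = -7 + (16 + K)*(1/(2*K)) = -7 + (16 + K)/(2*K))
-3162 - b(58) = -3162 - (-13/2 + 8/58) = -3162 - (-13/2 + 8*(1/58)) = -3162 - (-13/2 + 4/29) = -3162 - 1*(-369/58) = -3162 + 369/58 = -183027/58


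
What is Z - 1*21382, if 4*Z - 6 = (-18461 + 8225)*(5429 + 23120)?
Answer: -146156543/2 ≈ -7.3078e+7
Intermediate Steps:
Z = -146113779/2 (Z = 3/2 + ((-18461 + 8225)*(5429 + 23120))/4 = 3/2 + (-10236*28549)/4 = 3/2 + (¼)*(-292227564) = 3/2 - 73056891 = -146113779/2 ≈ -7.3057e+7)
Z - 1*21382 = -146113779/2 - 1*21382 = -146113779/2 - 21382 = -146156543/2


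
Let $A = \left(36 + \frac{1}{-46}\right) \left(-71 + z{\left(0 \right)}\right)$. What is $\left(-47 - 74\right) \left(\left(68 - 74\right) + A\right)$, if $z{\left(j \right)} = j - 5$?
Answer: $\frac{7626388}{23} \approx 3.3158 \cdot 10^{5}$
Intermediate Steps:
$z{\left(j \right)} = -5 + j$
$A = - \frac{62890}{23}$ ($A = \left(36 + \frac{1}{-46}\right) \left(-71 + \left(-5 + 0\right)\right) = \left(36 - \frac{1}{46}\right) \left(-71 - 5\right) = \frac{1655}{46} \left(-76\right) = - \frac{62890}{23} \approx -2734.3$)
$\left(-47 - 74\right) \left(\left(68 - 74\right) + A\right) = \left(-47 - 74\right) \left(\left(68 - 74\right) - \frac{62890}{23}\right) = - 121 \left(-6 - \frac{62890}{23}\right) = \left(-121\right) \left(- \frac{63028}{23}\right) = \frac{7626388}{23}$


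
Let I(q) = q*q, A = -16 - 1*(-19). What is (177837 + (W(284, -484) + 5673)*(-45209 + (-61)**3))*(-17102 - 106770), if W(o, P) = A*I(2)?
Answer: 191657522355936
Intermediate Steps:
A = 3 (A = -16 + 19 = 3)
I(q) = q**2
W(o, P) = 12 (W(o, P) = 3*2**2 = 3*4 = 12)
(177837 + (W(284, -484) + 5673)*(-45209 + (-61)**3))*(-17102 - 106770) = (177837 + (12 + 5673)*(-45209 + (-61)**3))*(-17102 - 106770) = (177837 + 5685*(-45209 - 226981))*(-123872) = (177837 + 5685*(-272190))*(-123872) = (177837 - 1547400150)*(-123872) = -1547222313*(-123872) = 191657522355936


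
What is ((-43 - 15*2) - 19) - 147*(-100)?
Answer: 14608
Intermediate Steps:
((-43 - 15*2) - 19) - 147*(-100) = ((-43 - 30) - 19) + 14700 = (-73 - 19) + 14700 = -92 + 14700 = 14608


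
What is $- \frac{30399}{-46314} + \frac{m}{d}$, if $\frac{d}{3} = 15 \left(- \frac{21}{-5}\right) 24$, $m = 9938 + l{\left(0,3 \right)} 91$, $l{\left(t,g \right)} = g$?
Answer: $\frac{33933451}{11671128} \approx 2.9075$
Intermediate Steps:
$m = 10211$ ($m = 9938 + 3 \cdot 91 = 9938 + 273 = 10211$)
$d = 4536$ ($d = 3 \cdot 15 \left(- \frac{21}{-5}\right) 24 = 3 \cdot 15 \left(\left(-21\right) \left(- \frac{1}{5}\right)\right) 24 = 3 \cdot 15 \cdot \frac{21}{5} \cdot 24 = 3 \cdot 63 \cdot 24 = 3 \cdot 1512 = 4536$)
$- \frac{30399}{-46314} + \frac{m}{d} = - \frac{30399}{-46314} + \frac{10211}{4536} = \left(-30399\right) \left(- \frac{1}{46314}\right) + 10211 \cdot \frac{1}{4536} = \frac{10133}{15438} + \frac{10211}{4536} = \frac{33933451}{11671128}$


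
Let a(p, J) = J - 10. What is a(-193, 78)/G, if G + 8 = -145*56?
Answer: -17/2032 ≈ -0.0083661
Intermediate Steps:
a(p, J) = -10 + J
G = -8128 (G = -8 - 145*56 = -8 - 8120 = -8128)
a(-193, 78)/G = (-10 + 78)/(-8128) = 68*(-1/8128) = -17/2032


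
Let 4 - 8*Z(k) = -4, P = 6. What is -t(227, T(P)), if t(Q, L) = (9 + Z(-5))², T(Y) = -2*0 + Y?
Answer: -100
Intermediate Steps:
Z(k) = 1 (Z(k) = ½ - ⅛*(-4) = ½ + ½ = 1)
T(Y) = Y (T(Y) = 0 + Y = Y)
t(Q, L) = 100 (t(Q, L) = (9 + 1)² = 10² = 100)
-t(227, T(P)) = -1*100 = -100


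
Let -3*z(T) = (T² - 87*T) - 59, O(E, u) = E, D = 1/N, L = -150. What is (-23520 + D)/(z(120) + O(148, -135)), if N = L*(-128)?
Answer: 451583999/22124800 ≈ 20.411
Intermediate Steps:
N = 19200 (N = -150*(-128) = 19200)
D = 1/19200 ≈ 5.2083e-5
z(T) = 59/3 + 29*T - T²/3 (z(T) = -((T² - 87*T) - 59)/3 = -(-59 + T² - 87*T)/3 = 59/3 + 29*T - T²/3)
(-23520 + D)/(z(120) + O(148, -135)) = (-23520 + 1/19200)/((59/3 + 29*120 - ⅓*120²) + 148) = -451583999/(19200*((59/3 + 3480 - ⅓*14400) + 148)) = -451583999/(19200*((59/3 + 3480 - 4800) + 148)) = -451583999/(19200*(-3901/3 + 148)) = -451583999/(19200*(-3457/3)) = -451583999/19200*(-3/3457) = 451583999/22124800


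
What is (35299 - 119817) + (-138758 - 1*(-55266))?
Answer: -168010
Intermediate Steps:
(35299 - 119817) + (-138758 - 1*(-55266)) = -84518 + (-138758 + 55266) = -84518 - 83492 = -168010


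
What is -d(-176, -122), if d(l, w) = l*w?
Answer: -21472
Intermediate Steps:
-d(-176, -122) = -(-176)*(-122) = -1*21472 = -21472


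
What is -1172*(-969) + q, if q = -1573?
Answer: 1134095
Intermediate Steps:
-1172*(-969) + q = -1172*(-969) - 1573 = 1135668 - 1573 = 1134095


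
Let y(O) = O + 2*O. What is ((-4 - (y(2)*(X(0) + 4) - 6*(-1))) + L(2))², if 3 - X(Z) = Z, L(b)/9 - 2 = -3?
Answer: 3721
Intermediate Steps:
y(O) = 3*O
L(b) = -9 (L(b) = 18 + 9*(-3) = 18 - 27 = -9)
X(Z) = 3 - Z
((-4 - (y(2)*(X(0) + 4) - 6*(-1))) + L(2))² = ((-4 - ((3*2)*((3 - 1*0) + 4) - 6*(-1))) - 9)² = ((-4 - (6*((3 + 0) + 4) - 1*(-6))) - 9)² = ((-4 - (6*(3 + 4) + 6)) - 9)² = ((-4 - (6*7 + 6)) - 9)² = ((-4 - (42 + 6)) - 9)² = ((-4 - 1*48) - 9)² = ((-4 - 48) - 9)² = (-52 - 9)² = (-61)² = 3721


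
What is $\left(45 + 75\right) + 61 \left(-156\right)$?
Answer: $-9396$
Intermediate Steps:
$\left(45 + 75\right) + 61 \left(-156\right) = 120 - 9516 = -9396$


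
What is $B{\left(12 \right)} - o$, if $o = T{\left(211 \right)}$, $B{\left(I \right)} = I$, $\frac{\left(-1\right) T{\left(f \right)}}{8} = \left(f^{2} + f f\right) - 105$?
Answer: $711508$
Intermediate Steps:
$T{\left(f \right)} = 840 - 16 f^{2}$ ($T{\left(f \right)} = - 8 \left(\left(f^{2} + f f\right) - 105\right) = - 8 \left(\left(f^{2} + f^{2}\right) - 105\right) = - 8 \left(2 f^{2} - 105\right) = - 8 \left(-105 + 2 f^{2}\right) = 840 - 16 f^{2}$)
$o = -711496$ ($o = 840 - 16 \cdot 211^{2} = 840 - 712336 = -711496$)
$B{\left(12 \right)} - o = 12 - -711496 = 12 + 711496 = 711508$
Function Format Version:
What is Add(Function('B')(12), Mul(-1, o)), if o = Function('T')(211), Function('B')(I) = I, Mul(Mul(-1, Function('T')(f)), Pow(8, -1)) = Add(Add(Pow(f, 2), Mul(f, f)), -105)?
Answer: 711508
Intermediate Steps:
Function('T')(f) = Add(840, Mul(-16, Pow(f, 2))) (Function('T')(f) = Mul(-8, Add(Add(Pow(f, 2), Mul(f, f)), -105)) = Mul(-8, Add(Add(Pow(f, 2), Pow(f, 2)), -105)) = Mul(-8, Add(Mul(2, Pow(f, 2)), -105)) = Mul(-8, Add(-105, Mul(2, Pow(f, 2)))) = Add(840, Mul(-16, Pow(f, 2))))
o = -711496 (o = Add(840, Mul(-16, Pow(211, 2))) = Add(840, Mul(-16, 44521)) = Add(840, -712336) = -711496)
Add(Function('B')(12), Mul(-1, o)) = Add(12, Mul(-1, -711496)) = Add(12, 711496) = 711508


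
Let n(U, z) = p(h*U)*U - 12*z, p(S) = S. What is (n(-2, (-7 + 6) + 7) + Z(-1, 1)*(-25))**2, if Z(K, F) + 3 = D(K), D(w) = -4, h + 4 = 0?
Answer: 7569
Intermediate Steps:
h = -4 (h = -4 + 0 = -4)
Z(K, F) = -7 (Z(K, F) = -3 - 4 = -7)
n(U, z) = -12*z - 4*U**2 (n(U, z) = (-4*U)*U - 12*z = -4*U**2 - 12*z = -12*z - 4*U**2)
(n(-2, (-7 + 6) + 7) + Z(-1, 1)*(-25))**2 = ((-12*((-7 + 6) + 7) - 4*(-2)**2) - 7*(-25))**2 = ((-12*(-1 + 7) - 4*4) + 175)**2 = ((-12*6 - 16) + 175)**2 = ((-72 - 16) + 175)**2 = (-88 + 175)**2 = 87**2 = 7569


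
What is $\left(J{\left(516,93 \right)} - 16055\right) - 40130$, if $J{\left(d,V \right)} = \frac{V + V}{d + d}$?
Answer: $- \frac{9663789}{172} \approx -56185.0$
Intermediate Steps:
$J{\left(d,V \right)} = \frac{V}{d}$ ($J{\left(d,V \right)} = \frac{2 V}{2 d} = 2 V \frac{1}{2 d} = \frac{V}{d}$)
$\left(J{\left(516,93 \right)} - 16055\right) - 40130 = \left(\frac{93}{516} - 16055\right) - 40130 = \left(93 \cdot \frac{1}{516} - 16055\right) - 40130 = \left(\frac{31}{172} - 16055\right) - 40130 = - \frac{2761429}{172} - 40130 = - \frac{9663789}{172}$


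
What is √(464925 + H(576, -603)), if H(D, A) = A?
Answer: √464322 ≈ 681.41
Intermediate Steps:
√(464925 + H(576, -603)) = √(464925 - 603) = √464322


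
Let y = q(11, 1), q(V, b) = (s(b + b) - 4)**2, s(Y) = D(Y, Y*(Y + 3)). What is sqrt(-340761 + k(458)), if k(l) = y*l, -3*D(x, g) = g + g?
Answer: I*sqrt(2597857)/3 ≈ 537.26*I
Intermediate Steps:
D(x, g) = -2*g/3 (D(x, g) = -(g + g)/3 = -2*g/3)
s(Y) = -2*Y*(3 + Y)/3 (s(Y) = -2*Y*(Y + 3)/3 = -2*Y*(3 + Y)/3)
q(V, b) = (-4 - 4*b*(3 + 2*b)/3)**2 (q(V, b) = (-2*(b + b)*(3 + (b + b))/3 - 4)**2 = (-2*2*b*(3 + 2*b)/3 - 4)**2 = (-4*b*(3 + 2*b)/3 - 4)**2 = (-4 - 4*b*(3 + 2*b)/3)**2)
y = 1024/9 (y = 16*(3 + 1*(3 + 2*1))**2/9 = 16*(3 + 1*(3 + 2))**2/9 = 16*(3 + 1*5)**2/9 = 16*(3 + 5)**2/9 = (16/9)*8**2 = (16/9)*64 = 1024/9 ≈ 113.78)
k(l) = 1024*l/9
sqrt(-340761 + k(458)) = sqrt(-340761 + (1024/9)*458) = sqrt(-340761 + 468992/9) = sqrt(-2597857/9) = I*sqrt(2597857)/3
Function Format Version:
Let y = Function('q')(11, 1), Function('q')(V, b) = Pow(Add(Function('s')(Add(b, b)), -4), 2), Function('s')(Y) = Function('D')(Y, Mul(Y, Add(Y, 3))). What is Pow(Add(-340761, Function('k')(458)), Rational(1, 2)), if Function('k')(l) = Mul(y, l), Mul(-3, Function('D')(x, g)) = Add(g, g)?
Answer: Mul(Rational(1, 3), I, Pow(2597857, Rational(1, 2))) ≈ Mul(537.26, I)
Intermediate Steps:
Function('D')(x, g) = Mul(Rational(-2, 3), g) (Function('D')(x, g) = Mul(Rational(-1, 3), Add(g, g)) = Mul(Rational(-1, 3), Mul(2, g)) = Mul(Rational(-2, 3), g))
Function('s')(Y) = Mul(Rational(-2, 3), Y, Add(3, Y)) (Function('s')(Y) = Mul(Rational(-2, 3), Mul(Y, Add(Y, 3))) = Mul(Rational(-2, 3), Mul(Y, Add(3, Y))) = Mul(Rational(-2, 3), Y, Add(3, Y)))
Function('q')(V, b) = Pow(Add(-4, Mul(Rational(-4, 3), b, Add(3, Mul(2, b)))), 2) (Function('q')(V, b) = Pow(Add(Mul(Rational(-2, 3), Add(b, b), Add(3, Add(b, b))), -4), 2) = Pow(Add(Mul(Rational(-2, 3), Mul(2, b), Add(3, Mul(2, b))), -4), 2) = Pow(Add(Mul(Rational(-4, 3), b, Add(3, Mul(2, b))), -4), 2) = Pow(Add(-4, Mul(Rational(-4, 3), b, Add(3, Mul(2, b)))), 2))
y = Rational(1024, 9) (y = Mul(Rational(16, 9), Pow(Add(3, Mul(1, Add(3, Mul(2, 1)))), 2)) = Mul(Rational(16, 9), Pow(Add(3, Mul(1, Add(3, 2))), 2)) = Mul(Rational(16, 9), Pow(Add(3, Mul(1, 5)), 2)) = Mul(Rational(16, 9), Pow(Add(3, 5), 2)) = Mul(Rational(16, 9), Pow(8, 2)) = Mul(Rational(16, 9), 64) = Rational(1024, 9) ≈ 113.78)
Function('k')(l) = Mul(Rational(1024, 9), l)
Pow(Add(-340761, Function('k')(458)), Rational(1, 2)) = Pow(Add(-340761, Mul(Rational(1024, 9), 458)), Rational(1, 2)) = Pow(Add(-340761, Rational(468992, 9)), Rational(1, 2)) = Pow(Rational(-2597857, 9), Rational(1, 2)) = Mul(Rational(1, 3), I, Pow(2597857, Rational(1, 2)))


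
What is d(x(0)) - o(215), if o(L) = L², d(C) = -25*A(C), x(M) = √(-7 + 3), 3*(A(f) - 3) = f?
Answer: -46300 - 50*I/3 ≈ -46300.0 - 16.667*I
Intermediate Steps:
A(f) = 3 + f/3
x(M) = 2*I (x(M) = √(-4) = 2*I)
d(C) = -75 - 25*C/3 (d(C) = -25*(3 + C/3) = -75 - 25*C/3)
d(x(0)) - o(215) = (-75 - 50*I/3) - 1*215² = (-75 - 50*I/3) - 1*46225 = (-75 - 50*I/3) - 46225 = -46300 - 50*I/3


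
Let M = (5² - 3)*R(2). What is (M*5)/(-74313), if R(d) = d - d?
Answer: 0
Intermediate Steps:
R(d) = 0
M = 0 (M = (5² - 3)*0 = (25 - 3)*0 = 22*0 = 0)
(M*5)/(-74313) = (0*5)/(-74313) = -1/74313*0 = 0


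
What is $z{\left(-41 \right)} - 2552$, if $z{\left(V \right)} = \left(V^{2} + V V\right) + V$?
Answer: $769$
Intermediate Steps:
$z{\left(V \right)} = V + 2 V^{2}$ ($z{\left(V \right)} = \left(V^{2} + V^{2}\right) + V = 2 V^{2} + V = V + 2 V^{2}$)
$z{\left(-41 \right)} - 2552 = - 41 \left(1 + 2 \left(-41\right)\right) - 2552 = - 41 \left(1 - 82\right) - 2552 = \left(-41\right) \left(-81\right) - 2552 = 3321 - 2552 = 769$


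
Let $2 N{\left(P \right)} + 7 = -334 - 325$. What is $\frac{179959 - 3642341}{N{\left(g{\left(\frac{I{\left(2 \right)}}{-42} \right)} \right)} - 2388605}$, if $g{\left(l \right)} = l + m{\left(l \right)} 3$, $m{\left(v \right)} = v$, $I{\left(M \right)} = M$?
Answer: $\frac{1731191}{1194469} \approx 1.4493$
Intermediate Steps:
$g{\left(l \right)} = 4 l$ ($g{\left(l \right)} = l + l 3 = l + 3 l = 4 l$)
$N{\left(P \right)} = -333$ ($N{\left(P \right)} = - \frac{7}{2} + \frac{-334 - 325}{2} = - \frac{7}{2} + \frac{1}{2} \left(-659\right) = - \frac{7}{2} - \frac{659}{2} = -333$)
$\frac{179959 - 3642341}{N{\left(g{\left(\frac{I{\left(2 \right)}}{-42} \right)} \right)} - 2388605} = \frac{179959 - 3642341}{-333 - 2388605} = - \frac{3462382}{-2388938} = \left(-3462382\right) \left(- \frac{1}{2388938}\right) = \frac{1731191}{1194469}$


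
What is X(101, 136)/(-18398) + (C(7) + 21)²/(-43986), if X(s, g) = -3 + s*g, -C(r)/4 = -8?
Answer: -163934930/202313607 ≈ -0.81030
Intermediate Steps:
C(r) = 32 (C(r) = -4*(-8) = 32)
X(s, g) = -3 + g*s
X(101, 136)/(-18398) + (C(7) + 21)²/(-43986) = (-3 + 136*101)/(-18398) + (32 + 21)²/(-43986) = (-3 + 13736)*(-1/18398) + 53²*(-1/43986) = 13733*(-1/18398) + 2809*(-1/43986) = -13733/18398 - 2809/43986 = -163934930/202313607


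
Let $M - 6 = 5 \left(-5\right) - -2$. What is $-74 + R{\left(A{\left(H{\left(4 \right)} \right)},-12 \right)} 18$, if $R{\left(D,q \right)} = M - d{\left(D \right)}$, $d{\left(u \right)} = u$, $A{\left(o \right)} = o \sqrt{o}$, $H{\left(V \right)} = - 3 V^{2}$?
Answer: $-380 + 3456 i \sqrt{3} \approx -380.0 + 5986.0 i$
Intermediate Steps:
$A{\left(o \right)} = o^{\frac{3}{2}}$
$M = -17$ ($M = 6 + \left(5 \left(-5\right) - -2\right) = 6 + \left(-25 + 2\right) = 6 - 23 = -17$)
$R{\left(D,q \right)} = -17 - D$
$-74 + R{\left(A{\left(H{\left(4 \right)} \right)},-12 \right)} 18 = -74 + \left(-17 - \left(- 3 \cdot 4^{2}\right)^{\frac{3}{2}}\right) 18 = -74 + \left(-17 - \left(\left(-3\right) 16\right)^{\frac{3}{2}}\right) 18 = -74 + \left(-17 - \left(-48\right)^{\frac{3}{2}}\right) 18 = -74 + \left(-17 - - 192 i \sqrt{3}\right) 18 = -74 + \left(-17 + 192 i \sqrt{3}\right) 18 = -74 - \left(306 - 3456 i \sqrt{3}\right) = -380 + 3456 i \sqrt{3}$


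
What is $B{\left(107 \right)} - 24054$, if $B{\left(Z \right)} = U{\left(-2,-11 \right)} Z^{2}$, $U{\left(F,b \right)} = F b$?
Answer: $227824$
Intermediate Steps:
$B{\left(Z \right)} = 22 Z^{2}$ ($B{\left(Z \right)} = \left(-2\right) \left(-11\right) Z^{2} = 22 Z^{2}$)
$B{\left(107 \right)} - 24054 = 22 \cdot 107^{2} - 24054 = 22 \cdot 11449 - 24054 = 251878 - 24054 = 227824$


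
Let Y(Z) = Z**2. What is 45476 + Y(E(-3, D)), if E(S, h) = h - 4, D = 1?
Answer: 45485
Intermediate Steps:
E(S, h) = -4 + h
45476 + Y(E(-3, D)) = 45476 + (-4 + 1)**2 = 45476 + (-3)**2 = 45476 + 9 = 45485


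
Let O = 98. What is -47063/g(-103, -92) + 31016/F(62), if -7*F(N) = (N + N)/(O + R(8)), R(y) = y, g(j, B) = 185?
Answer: -1065850533/5735 ≈ -1.8585e+5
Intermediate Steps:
F(N) = -N/371 (F(N) = -(N + N)/(7*(98 + 8)) = -2*N/(7*106) = -N/371)
-47063/g(-103, -92) + 31016/F(62) = -47063/185 + 31016/((-1/371*62)) = -47063*1/185 + 31016/(-62/371) = -47063/185 + 31016*(-371/62) = -47063/185 - 5753468/31 = -1065850533/5735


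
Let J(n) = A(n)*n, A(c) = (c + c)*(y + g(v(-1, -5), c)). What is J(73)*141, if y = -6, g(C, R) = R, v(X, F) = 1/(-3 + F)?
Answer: 100686126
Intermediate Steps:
A(c) = 2*c*(-6 + c) (A(c) = (c + c)*(-6 + c) = (2*c)*(-6 + c) = 2*c*(-6 + c))
J(n) = 2*n²*(-6 + n) (J(n) = (2*n*(-6 + n))*n = 2*n²*(-6 + n))
J(73)*141 = (2*73²*(-6 + 73))*141 = (2*5329*67)*141 = 714086*141 = 100686126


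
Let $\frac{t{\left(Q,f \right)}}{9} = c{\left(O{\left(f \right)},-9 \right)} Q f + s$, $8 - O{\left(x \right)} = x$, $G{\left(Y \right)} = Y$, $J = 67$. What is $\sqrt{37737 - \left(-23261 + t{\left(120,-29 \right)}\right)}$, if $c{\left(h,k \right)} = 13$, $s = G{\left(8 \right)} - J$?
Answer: $\sqrt{468689} \approx 684.61$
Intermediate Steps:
$O{\left(x \right)} = 8 - x$
$s = -59$ ($s = 8 - 67 = -59$)
$t{\left(Q,f \right)} = -531 + 117 Q f$ ($t{\left(Q,f \right)} = 9 \left(13 Q f - 59\right) = 9 \left(-59 + 13 Q f\right) = -531 + 117 Q f$)
$\sqrt{37737 - \left(-23261 + t{\left(120,-29 \right)}\right)} = \sqrt{37737 - \left(-23792 + 117 \cdot 120 \left(-29\right)\right)} = \sqrt{37737 + \left(23261 - \left(-531 - 407160\right)\right)} = \sqrt{37737 + \left(23261 - -407691\right)} = \sqrt{37737 + \left(23261 + 407691\right)} = \sqrt{37737 + 430952} = \sqrt{468689}$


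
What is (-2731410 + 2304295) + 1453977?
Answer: 1026862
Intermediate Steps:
(-2731410 + 2304295) + 1453977 = -427115 + 1453977 = 1026862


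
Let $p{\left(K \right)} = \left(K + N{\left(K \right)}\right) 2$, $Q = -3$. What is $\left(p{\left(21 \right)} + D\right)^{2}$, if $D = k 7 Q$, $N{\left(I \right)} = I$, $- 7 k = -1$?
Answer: $6561$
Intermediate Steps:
$k = \frac{1}{7}$ ($k = \left(- \frac{1}{7}\right) \left(-1\right) = \frac{1}{7} \approx 0.14286$)
$p{\left(K \right)} = 4 K$ ($p{\left(K \right)} = \left(K + K\right) 2 = 2 K 2 = 4 K$)
$D = -3$ ($D = \frac{1}{7} \cdot 7 \left(-3\right) = 1 \left(-3\right) = -3$)
$\left(p{\left(21 \right)} + D\right)^{2} = \left(4 \cdot 21 - 3\right)^{2} = \left(84 - 3\right)^{2} = 81^{2} = 6561$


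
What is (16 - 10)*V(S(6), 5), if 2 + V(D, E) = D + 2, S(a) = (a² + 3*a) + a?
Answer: 360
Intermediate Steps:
S(a) = a² + 4*a
V(D, E) = D (V(D, E) = -2 + (D + 2) = -2 + (2 + D) = D)
(16 - 10)*V(S(6), 5) = (16 - 10)*(6*(4 + 6)) = 6*(6*10) = 6*60 = 360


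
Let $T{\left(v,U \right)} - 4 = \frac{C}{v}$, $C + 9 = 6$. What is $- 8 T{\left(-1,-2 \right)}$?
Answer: $-56$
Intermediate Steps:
$C = -3$ ($C = -9 + 6 = -3$)
$T{\left(v,U \right)} = 4 - \frac{3}{v}$
$- 8 T{\left(-1,-2 \right)} = - 8 \left(4 - \frac{3}{-1}\right) = - 8 \left(4 - -3\right) = - 8 \left(4 + 3\right) = \left(-8\right) 7 = -56$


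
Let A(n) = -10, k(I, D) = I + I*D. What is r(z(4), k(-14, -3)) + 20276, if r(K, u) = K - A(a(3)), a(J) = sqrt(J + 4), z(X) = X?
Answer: 20290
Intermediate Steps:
k(I, D) = I + D*I
a(J) = sqrt(4 + J)
r(K, u) = 10 + K (r(K, u) = K - 1*(-10) = K + 10 = 10 + K)
r(z(4), k(-14, -3)) + 20276 = (10 + 4) + 20276 = 14 + 20276 = 20290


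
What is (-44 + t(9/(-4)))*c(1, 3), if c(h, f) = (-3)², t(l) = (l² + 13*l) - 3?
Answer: -10251/16 ≈ -640.69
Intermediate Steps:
t(l) = -3 + l² + 13*l
c(h, f) = 9
(-44 + t(9/(-4)))*c(1, 3) = (-44 + (-3 + (9/(-4))² + 13*(9/(-4))))*9 = (-44 + (-3 + (9*(-¼))² + 13*(9*(-¼))))*9 = (-44 + (-3 + (-9/4)² + 13*(-9/4)))*9 = (-44 + (-3 + 81/16 - 117/4))*9 = (-44 - 435/16)*9 = -1139/16*9 = -10251/16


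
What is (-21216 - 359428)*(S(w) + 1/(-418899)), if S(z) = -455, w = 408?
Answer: 72550383265624/418899 ≈ 1.7319e+8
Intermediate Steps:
(-21216 - 359428)*(S(w) + 1/(-418899)) = (-21216 - 359428)*(-455 + 1/(-418899)) = -380644*(-455 - 1/418899) = -380644*(-190599046/418899) = 72550383265624/418899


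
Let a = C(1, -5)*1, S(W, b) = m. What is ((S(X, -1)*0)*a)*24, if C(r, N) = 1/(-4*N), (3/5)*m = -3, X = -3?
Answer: 0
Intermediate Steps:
m = -5 (m = (5/3)*(-3) = -5)
S(W, b) = -5
C(r, N) = -1/(4*N)
a = 1/20 (a = -¼/(-5)*1 = -¼*(-⅕)*1 = (1/20)*1 = 1/20 ≈ 0.050000)
((S(X, -1)*0)*a)*24 = (-5*0*(1/20))*24 = (0*(1/20))*24 = 0*24 = 0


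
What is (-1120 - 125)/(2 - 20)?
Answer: 415/6 ≈ 69.167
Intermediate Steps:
(-1120 - 125)/(2 - 20) = -1245/(-18) = -1245*(-1/18) = 415/6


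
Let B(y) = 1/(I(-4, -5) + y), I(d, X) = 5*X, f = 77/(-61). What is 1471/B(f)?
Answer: -2356542/61 ≈ -38632.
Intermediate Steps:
f = -77/61 (f = 77*(-1/61) = -77/61 ≈ -1.2623)
B(y) = 1/(-25 + y) (B(y) = 1/(5*(-5) + y) = 1/(-25 + y))
1471/B(f) = 1471/(1/(-25 - 77/61)) = 1471/(1/(-1602/61)) = 1471/(-61/1602) = 1471*(-1602/61) = -2356542/61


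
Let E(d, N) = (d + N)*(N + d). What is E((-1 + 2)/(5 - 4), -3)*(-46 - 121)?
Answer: -668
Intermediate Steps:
E(d, N) = (N + d)² (E(d, N) = (N + d)*(N + d) = (N + d)²)
E((-1 + 2)/(5 - 4), -3)*(-46 - 121) = (-3 + (-1 + 2)/(5 - 4))²*(-46 - 121) = (-3 + 1/1)²*(-167) = (-3 + 1*1)²*(-167) = (-3 + 1)²*(-167) = (-2)²*(-167) = 4*(-167) = -668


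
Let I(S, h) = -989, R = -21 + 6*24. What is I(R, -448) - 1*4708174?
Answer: -4709163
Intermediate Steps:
R = 123 (R = -21 + 144 = 123)
I(R, -448) - 1*4708174 = -989 - 1*4708174 = -989 - 4708174 = -4709163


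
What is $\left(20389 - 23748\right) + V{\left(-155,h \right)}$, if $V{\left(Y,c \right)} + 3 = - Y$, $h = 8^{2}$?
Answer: $-3207$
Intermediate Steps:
$h = 64$
$V{\left(Y,c \right)} = -3 - Y$
$\left(20389 - 23748\right) + V{\left(-155,h \right)} = \left(20389 - 23748\right) - -152 = -3359 + \left(-3 + 155\right) = -3359 + 152 = -3207$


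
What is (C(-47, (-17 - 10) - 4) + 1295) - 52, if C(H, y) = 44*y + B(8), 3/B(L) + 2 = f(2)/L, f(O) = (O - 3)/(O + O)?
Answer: -7961/65 ≈ -122.48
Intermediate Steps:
f(O) = (-3 + O)/(2*O) (f(O) = (-3 + O)/((2*O)) = (-3 + O)*(1/(2*O)) = (-3 + O)/(2*O))
B(L) = 3/(-2 - 1/(4*L)) (B(L) = 3/(-2 + ((1/2)*(-3 + 2)/2)/L) = 3/(-2 + ((1/2)*(1/2)*(-1))/L) = 3/(-2 - 1/(4*L)))
C(H, y) = -96/65 + 44*y (C(H, y) = 44*y - 12*8/(1 + 8*8) = 44*y - 12*8/(1 + 64) = 44*y - 12*8/65 = 44*y - 12*8*1/65 = 44*y - 96/65 = -96/65 + 44*y)
(C(-47, (-17 - 10) - 4) + 1295) - 52 = ((-96/65 + 44*((-17 - 10) - 4)) + 1295) - 52 = ((-96/65 + 44*(-27 - 4)) + 1295) - 52 = ((-96/65 + 44*(-31)) + 1295) - 52 = ((-96/65 - 1364) + 1295) - 52 = (-88756/65 + 1295) - 52 = -4581/65 - 52 = -7961/65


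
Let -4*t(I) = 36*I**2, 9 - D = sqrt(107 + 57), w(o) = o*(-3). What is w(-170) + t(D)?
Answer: -1695 + 324*sqrt(41) ≈ 379.61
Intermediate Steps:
w(o) = -3*o
D = 9 - 2*sqrt(41) (D = 9 - sqrt(107 + 57) = 9 - sqrt(164) = 9 - 2*sqrt(41) ≈ -3.8062)
t(I) = -9*I**2
w(-170) + t(D) = -3*(-170) - 9*(9 - 2*sqrt(41))**2 = 510 - 9*(9 - 2*sqrt(41))**2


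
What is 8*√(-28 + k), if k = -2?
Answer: 8*I*√30 ≈ 43.818*I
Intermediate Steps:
8*√(-28 + k) = 8*√(-28 - 2) = 8*√(-30) = 8*(I*√30) = 8*I*√30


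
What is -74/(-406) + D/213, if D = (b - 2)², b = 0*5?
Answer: 8693/43239 ≈ 0.20105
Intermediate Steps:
b = 0
D = 4 (D = (0 - 2)² = (-2)² = 4)
-74/(-406) + D/213 = -74/(-406) + 4/213 = -74*(-1/406) + 4*(1/213) = 37/203 + 4/213 = 8693/43239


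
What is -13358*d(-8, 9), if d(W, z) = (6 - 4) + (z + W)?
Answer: -40074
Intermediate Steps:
d(W, z) = 2 + W + z (d(W, z) = 2 + (W + z) = 2 + W + z)
-13358*d(-8, 9) = -13358*(2 - 8 + 9) = -13358*3 = -40074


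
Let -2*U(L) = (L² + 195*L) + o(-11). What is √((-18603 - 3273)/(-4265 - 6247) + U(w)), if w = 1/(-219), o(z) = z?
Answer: √1539787/438 ≈ 2.8331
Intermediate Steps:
w = -1/219 ≈ -0.0045662
U(L) = 11/2 - 195*L/2 - L²/2 (U(L) = -((L² + 195*L) - 11)/2 = -(-11 + L² + 195*L)/2 = 11/2 - 195*L/2 - L²/2)
√((-18603 - 3273)/(-4265 - 6247) + U(w)) = √((-18603 - 3273)/(-4265 - 6247) + (11/2 - 195/2*(-1/219) - (-1/219)²/2)) = √(-21876/(-10512) + (11/2 + 65/146 - ½*1/47961)) = √(-21876*(-1/10512) + (11/2 + 65/146 - 1/95922)) = √(1823/876 + 570275/95922) = √(1539787/191844) = √1539787/438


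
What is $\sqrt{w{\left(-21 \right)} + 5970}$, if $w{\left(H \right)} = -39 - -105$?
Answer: $2 \sqrt{1509} \approx 77.692$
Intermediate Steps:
$w{\left(H \right)} = 66$ ($w{\left(H \right)} = -39 + 105 = 66$)
$\sqrt{w{\left(-21 \right)} + 5970} = \sqrt{66 + 5970} = \sqrt{6036} = 2 \sqrt{1509}$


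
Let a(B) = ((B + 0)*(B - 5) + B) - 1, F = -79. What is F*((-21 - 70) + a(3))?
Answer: 7505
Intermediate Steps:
a(B) = -1 + B + B*(-5 + B) (a(B) = (B*(-5 + B) + B) - 1 = (B + B*(-5 + B)) - 1 = -1 + B + B*(-5 + B))
F*((-21 - 70) + a(3)) = -79*((-21 - 70) + (-1 + 3² - 4*3)) = -79*(-91 + (-1 + 9 - 12)) = -79*(-91 - 4) = -79*(-95) = 7505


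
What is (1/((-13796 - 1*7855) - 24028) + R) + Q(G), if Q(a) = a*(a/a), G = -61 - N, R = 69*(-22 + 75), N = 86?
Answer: 160333289/45679 ≈ 3510.0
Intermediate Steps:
R = 3657 (R = 69*53 = 3657)
G = -147 (G = -61 - 1*86 = -61 - 86 = -147)
Q(a) = a (Q(a) = a*1 = a)
(1/((-13796 - 1*7855) - 24028) + R) + Q(G) = (1/((-13796 - 1*7855) - 24028) + 3657) - 147 = (1/((-13796 - 7855) - 24028) + 3657) - 147 = (1/(-21651 - 24028) + 3657) - 147 = (1/(-45679) + 3657) - 147 = (-1/45679 + 3657) - 147 = 167048102/45679 - 147 = 160333289/45679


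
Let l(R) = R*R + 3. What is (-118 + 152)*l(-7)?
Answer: 1768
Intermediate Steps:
l(R) = 3 + R² (l(R) = R² + 3 = 3 + R²)
(-118 + 152)*l(-7) = (-118 + 152)*(3 + (-7)²) = 34*(3 + 49) = 34*52 = 1768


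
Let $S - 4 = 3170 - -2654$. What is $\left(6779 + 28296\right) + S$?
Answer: $40903$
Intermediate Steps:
$S = 5828$ ($S = 4 + \left(3170 - -2654\right) = 4 + \left(3170 + 2654\right) = 4 + 5824 = 5828$)
$\left(6779 + 28296\right) + S = \left(6779 + 28296\right) + 5828 = 35075 + 5828 = 40903$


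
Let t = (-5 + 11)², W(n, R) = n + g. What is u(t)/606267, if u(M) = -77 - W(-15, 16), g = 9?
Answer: -71/606267 ≈ -0.00011711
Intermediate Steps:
W(n, R) = 9 + n (W(n, R) = n + 9 = 9 + n)
t = 36 (t = 6² = 36)
u(M) = -71 (u(M) = -77 - (9 - 15) = -77 - 1*(-6) = -77 + 6 = -71)
u(t)/606267 = -71/606267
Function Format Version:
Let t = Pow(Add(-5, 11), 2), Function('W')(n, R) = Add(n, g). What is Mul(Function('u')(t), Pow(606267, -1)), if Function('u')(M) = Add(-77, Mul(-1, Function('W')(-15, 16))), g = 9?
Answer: Rational(-71, 606267) ≈ -0.00011711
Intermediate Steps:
Function('W')(n, R) = Add(9, n) (Function('W')(n, R) = Add(n, 9) = Add(9, n))
t = 36 (t = Pow(6, 2) = 36)
Function('u')(M) = -71 (Function('u')(M) = Add(-77, Mul(-1, Add(9, -15))) = Add(-77, Mul(-1, -6)) = Add(-77, 6) = -71)
Mul(Function('u')(t), Pow(606267, -1)) = Mul(-71, Pow(606267, -1)) = Mul(-71, Rational(1, 606267)) = Rational(-71, 606267)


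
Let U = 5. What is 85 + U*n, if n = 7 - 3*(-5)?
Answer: 195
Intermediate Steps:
n = 22 (n = 7 + 15 = 22)
85 + U*n = 85 + 5*22 = 85 + 110 = 195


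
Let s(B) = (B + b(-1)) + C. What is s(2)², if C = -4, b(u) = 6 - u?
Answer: 25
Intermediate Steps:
s(B) = 3 + B (s(B) = (B + (6 - 1*(-1))) - 4 = (B + (6 + 1)) - 4 = (B + 7) - 4 = (7 + B) - 4 = 3 + B)
s(2)² = (3 + 2)² = 5² = 25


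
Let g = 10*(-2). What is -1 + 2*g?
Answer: -41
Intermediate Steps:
g = -20
-1 + 2*g = -1 + 2*(-20) = -1 - 40 = -41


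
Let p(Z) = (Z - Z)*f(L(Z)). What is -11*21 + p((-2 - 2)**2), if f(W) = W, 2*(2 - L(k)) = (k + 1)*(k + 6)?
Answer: -231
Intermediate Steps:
L(k) = 2 - (1 + k)*(6 + k)/2 (L(k) = 2 - (k + 1)*(k + 6)/2 = 2 - (1 + k)*(6 + k)/2)
p(Z) = 0 (p(Z) = (Z - Z)*(-1 - 7*Z/2 - Z**2/2) = 0*(-1 - 7*Z/2 - Z**2/2) = 0)
-11*21 + p((-2 - 2)**2) = -11*21 + 0 = -231 + 0 = -231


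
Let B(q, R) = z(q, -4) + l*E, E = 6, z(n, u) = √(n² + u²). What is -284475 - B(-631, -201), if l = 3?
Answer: -284493 - √398177 ≈ -2.8512e+5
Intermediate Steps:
B(q, R) = 18 + √(16 + q²) (B(q, R) = √(q² + (-4)²) + 3*6 = √(q² + 16) + 18 = √(16 + q²) + 18 = 18 + √(16 + q²))
-284475 - B(-631, -201) = -284475 - (18 + √(16 + (-631)²)) = -284475 - (18 + √(16 + 398161)) = -284475 - (18 + √398177) = -284475 + (-18 - √398177) = -284493 - √398177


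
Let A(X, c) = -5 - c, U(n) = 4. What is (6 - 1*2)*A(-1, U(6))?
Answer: -36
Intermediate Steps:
(6 - 1*2)*A(-1, U(6)) = (6 - 1*2)*(-5 - 1*4) = (6 - 2)*(-5 - 4) = 4*(-9) = -36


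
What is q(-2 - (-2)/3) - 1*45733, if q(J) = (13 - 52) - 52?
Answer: -45824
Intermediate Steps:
q(J) = -91 (q(J) = -39 - 52 = -91)
q(-2 - (-2)/3) - 1*45733 = -91 - 1*45733 = -91 - 45733 = -45824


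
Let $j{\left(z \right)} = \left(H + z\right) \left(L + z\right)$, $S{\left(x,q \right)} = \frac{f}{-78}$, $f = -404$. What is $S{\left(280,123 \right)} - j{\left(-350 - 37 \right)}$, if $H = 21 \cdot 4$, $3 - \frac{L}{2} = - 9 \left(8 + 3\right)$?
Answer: $- \frac{2162309}{39} \approx -55444.0$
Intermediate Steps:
$L = 204$ ($L = 6 - 2 \left(- 9 \left(8 + 3\right)\right) = 6 - 2 \left(\left(-9\right) 11\right) = 6 - -198 = 6 + 198 = 204$)
$H = 84$
$S{\left(x,q \right)} = \frac{202}{39}$ ($S{\left(x,q \right)} = - \frac{404}{-78} = \left(-404\right) \left(- \frac{1}{78}\right) = \frac{202}{39}$)
$j{\left(z \right)} = \left(84 + z\right) \left(204 + z\right)$
$S{\left(280,123 \right)} - j{\left(-350 - 37 \right)} = \frac{202}{39} - \left(17136 + \left(-350 - 37\right)^{2} + 288 \left(-350 - 37\right)\right) = \frac{202}{39} - \left(17136 + \left(-387\right)^{2} + 288 \left(-387\right)\right) = \frac{202}{39} - \left(17136 + 149769 - 111456\right) = \frac{202}{39} - 55449 = - \frac{2162309}{39}$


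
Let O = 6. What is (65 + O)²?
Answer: 5041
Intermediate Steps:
(65 + O)² = (65 + 6)² = 71² = 5041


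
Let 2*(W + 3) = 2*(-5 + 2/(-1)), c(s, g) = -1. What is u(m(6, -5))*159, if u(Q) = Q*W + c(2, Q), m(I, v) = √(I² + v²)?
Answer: -159 - 1590*√61 ≈ -12577.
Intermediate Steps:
W = -10 (W = -3 + (2*(-5 + 2/(-1)))/2 = -3 + (2*(-5 + 2*(-1)))/2 = -3 + (2*(-5 - 2))/2 = -3 + (2*(-7))/2 = -3 + (½)*(-14) = -3 - 7 = -10)
u(Q) = -1 - 10*Q (u(Q) = Q*(-10) - 1 = -10*Q - 1 = -1 - 10*Q)
u(m(6, -5))*159 = (-1 - 10*√(6² + (-5)²))*159 = (-1 - 10*√(36 + 25))*159 = (-1 - 10*√61)*159 = -159 - 1590*√61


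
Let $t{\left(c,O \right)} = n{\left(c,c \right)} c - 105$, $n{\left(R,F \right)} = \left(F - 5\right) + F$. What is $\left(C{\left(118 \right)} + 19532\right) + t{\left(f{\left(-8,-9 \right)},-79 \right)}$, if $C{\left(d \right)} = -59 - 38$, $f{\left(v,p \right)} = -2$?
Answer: $19348$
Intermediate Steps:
$n{\left(R,F \right)} = -5 + 2 F$ ($n{\left(R,F \right)} = \left(-5 + F\right) + F = -5 + 2 F$)
$t{\left(c,O \right)} = -105 + c \left(-5 + 2 c\right)$ ($t{\left(c,O \right)} = \left(-5 + 2 c\right) c - 105 = c \left(-5 + 2 c\right) - 105 = -105 + c \left(-5 + 2 c\right)$)
$C{\left(d \right)} = -97$
$\left(C{\left(118 \right)} + 19532\right) + t{\left(f{\left(-8,-9 \right)},-79 \right)} = \left(-97 + 19532\right) - \left(105 + 2 \left(-5 + 2 \left(-2\right)\right)\right) = 19435 - \left(105 + 2 \left(-5 - 4\right)\right) = 19435 - 87 = 19348$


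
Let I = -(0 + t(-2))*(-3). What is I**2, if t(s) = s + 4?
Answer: 36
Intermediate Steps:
t(s) = 4 + s
I = 6 (I = -(0 + (4 - 2))*(-3) = -(0 + 2)*(-3) = -2*(-3) = -1*(-6) = 6)
I**2 = 6**2 = 36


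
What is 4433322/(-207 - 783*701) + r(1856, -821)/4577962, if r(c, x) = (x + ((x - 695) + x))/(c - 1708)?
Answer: -250312293515941/31002462239820 ≈ -8.0739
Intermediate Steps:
r(c, x) = (-695 + 3*x)/(-1708 + c) (r(c, x) = (x + ((-695 + x) + x))/(-1708 + c) = (x + (-695 + 2*x))/(-1708 + c) = (-695 + 3*x)/(-1708 + c))
4433322/(-207 - 783*701) + r(1856, -821)/4577962 = 4433322/(-207 - 783*701) + ((-695 + 3*(-821))/(-1708 + 1856))/4577962 = 4433322/(-207 - 548883) + ((-695 - 2463)/148)*(1/4577962) = 4433322/(-549090) + ((1/148)*(-3158))*(1/4577962) = 4433322*(-1/549090) - 1579/74*1/4577962 = -738887/91515 - 1579/338769188 = -250312293515941/31002462239820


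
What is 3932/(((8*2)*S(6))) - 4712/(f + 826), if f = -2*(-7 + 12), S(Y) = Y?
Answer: 4785/136 ≈ 35.184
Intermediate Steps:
f = -10 (f = -2*5 = -10)
3932/(((8*2)*S(6))) - 4712/(f + 826) = 3932/(((8*2)*6)) - 4712/(-10 + 826) = 3932/((16*6)) - 4712/816 = 3932/96 - 4712*1/816 = 3932*(1/96) - 589/102 = 983/24 - 589/102 = 4785/136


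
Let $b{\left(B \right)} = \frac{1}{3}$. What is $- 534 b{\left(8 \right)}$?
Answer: $-178$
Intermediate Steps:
$b{\left(B \right)} = \frac{1}{3}$
$- 534 b{\left(8 \right)} = \left(-534\right) \frac{1}{3} = -178$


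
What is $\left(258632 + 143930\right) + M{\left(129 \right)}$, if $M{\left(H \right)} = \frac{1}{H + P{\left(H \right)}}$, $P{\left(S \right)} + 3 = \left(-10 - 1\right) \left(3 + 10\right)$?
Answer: $\frac{6843553}{17} \approx 4.0256 \cdot 10^{5}$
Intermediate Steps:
$P{\left(S \right)} = -146$ ($P{\left(S \right)} = -3 + \left(-10 - 1\right) \left(3 + 10\right) = -3 - 143 = -146$)
$M{\left(H \right)} = \frac{1}{-146 + H}$ ($M{\left(H \right)} = \frac{1}{H - 146} = \frac{1}{-146 + H}$)
$\left(258632 + 143930\right) + M{\left(129 \right)} = \left(258632 + 143930\right) + \frac{1}{-146 + 129} = 402562 + \frac{1}{-17} = 402562 - \frac{1}{17} = \frac{6843553}{17}$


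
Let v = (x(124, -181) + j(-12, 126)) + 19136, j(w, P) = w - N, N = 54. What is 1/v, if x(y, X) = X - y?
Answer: 1/18765 ≈ 5.3291e-5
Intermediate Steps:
j(w, P) = -54 + w (j(w, P) = w - 1*54 = w - 54 = -54 + w)
v = 18765 (v = ((-181 - 1*124) + (-54 - 12)) + 19136 = ((-181 - 124) - 66) + 19136 = (-305 - 66) + 19136 = -371 + 19136 = 18765)
1/v = 1/18765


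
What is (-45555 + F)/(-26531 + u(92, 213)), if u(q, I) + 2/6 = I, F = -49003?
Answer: 283674/78955 ≈ 3.5929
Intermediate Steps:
u(q, I) = -⅓ + I
(-45555 + F)/(-26531 + u(92, 213)) = (-45555 - 49003)/(-26531 + (-⅓ + 213)) = -94558/(-26531 + 638/3) = -94558/(-78955/3) = -94558*(-3/78955) = 283674/78955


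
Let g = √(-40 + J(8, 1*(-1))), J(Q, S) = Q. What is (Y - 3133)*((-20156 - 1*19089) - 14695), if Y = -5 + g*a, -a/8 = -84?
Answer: 169263720 - 144990720*I*√2 ≈ 1.6926e+8 - 2.0505e+8*I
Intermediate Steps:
a = 672 (a = -8*(-84) = 672)
g = 4*I*√2 (g = √(-40 + 8) = √(-32) = 4*I*√2 ≈ 5.6569*I)
Y = -5 + 2688*I*√2 (Y = -5 + (4*I*√2)*672 = -5 + 2688*I*√2 ≈ -5.0 + 3801.4*I)
(Y - 3133)*((-20156 - 1*19089) - 14695) = ((-5 + 2688*I*√2) - 3133)*((-20156 - 1*19089) - 14695) = (-3138 + 2688*I*√2)*((-20156 - 19089) - 14695) = (-3138 + 2688*I*√2)*(-39245 - 14695) = (-3138 + 2688*I*√2)*(-53940) = 169263720 - 144990720*I*√2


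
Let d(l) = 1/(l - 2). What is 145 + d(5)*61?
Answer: 496/3 ≈ 165.33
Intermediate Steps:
d(l) = 1/(-2 + l)
145 + d(5)*61 = 145 + 61/(-2 + 5) = 145 + 61/3 = 496/3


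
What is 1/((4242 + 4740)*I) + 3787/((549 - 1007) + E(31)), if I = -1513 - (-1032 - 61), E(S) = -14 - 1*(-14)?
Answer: -7143115369/863888760 ≈ -8.2686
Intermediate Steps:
E(S) = 0 (E(S) = -14 + 14 = 0)
I = -420 (I = -1513 - 1*(-1093) = -1513 + 1093 = -420)
1/((4242 + 4740)*I) + 3787/((549 - 1007) + E(31)) = 1/((4242 + 4740)*(-420)) + 3787/((549 - 1007) + 0) = -1/420/8982 + 3787/(-458 + 0) = (1/8982)*(-1/420) + 3787/(-458) = -1/3772440 + 3787*(-1/458) = -1/3772440 - 3787/458 = -7143115369/863888760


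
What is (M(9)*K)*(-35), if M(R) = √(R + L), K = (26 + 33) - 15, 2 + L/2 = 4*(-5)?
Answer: -1540*I*√35 ≈ -9110.8*I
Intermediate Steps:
L = -44 (L = -4 + 2*(4*(-5)) = -4 + 2*(-20) = -4 - 40 = -44)
K = 44 (K = 59 - 15 = 44)
M(R) = √(-44 + R) (M(R) = √(R - 44) = √(-44 + R))
(M(9)*K)*(-35) = (√(-44 + 9)*44)*(-35) = (√(-35)*44)*(-35) = ((I*√35)*44)*(-35) = (44*I*√35)*(-35) = -1540*I*√35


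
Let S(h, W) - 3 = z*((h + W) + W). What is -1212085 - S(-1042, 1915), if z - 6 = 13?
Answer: -1265060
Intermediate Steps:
z = 19 (z = 6 + 13 = 19)
S(h, W) = 3 + 19*h + 38*W (S(h, W) = 3 + 19*((h + W) + W) = 3 + 19*((W + h) + W) = 3 + 19*(h + 2*W) = 3 + (19*h + 38*W) = 3 + 19*h + 38*W)
-1212085 - S(-1042, 1915) = -1212085 - (3 + 19*(-1042) + 38*1915) = -1212085 - (3 - 19798 + 72770) = -1212085 - 1*52975 = -1212085 - 52975 = -1265060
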